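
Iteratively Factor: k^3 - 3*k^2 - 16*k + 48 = (k - 3)*(k^2 - 16) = (k - 4)*(k - 3)*(k + 4)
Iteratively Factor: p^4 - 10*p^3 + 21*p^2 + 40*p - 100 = (p - 5)*(p^3 - 5*p^2 - 4*p + 20) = (p - 5)*(p - 2)*(p^2 - 3*p - 10) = (p - 5)^2*(p - 2)*(p + 2)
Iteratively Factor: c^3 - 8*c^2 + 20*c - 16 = (c - 2)*(c^2 - 6*c + 8) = (c - 2)^2*(c - 4)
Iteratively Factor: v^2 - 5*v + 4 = (v - 4)*(v - 1)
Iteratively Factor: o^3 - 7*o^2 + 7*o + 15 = (o + 1)*(o^2 - 8*o + 15) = (o - 3)*(o + 1)*(o - 5)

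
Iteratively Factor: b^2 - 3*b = (b)*(b - 3)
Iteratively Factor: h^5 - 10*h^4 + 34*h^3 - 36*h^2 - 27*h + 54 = (h - 3)*(h^4 - 7*h^3 + 13*h^2 + 3*h - 18) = (h - 3)^2*(h^3 - 4*h^2 + h + 6) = (h - 3)^3*(h^2 - h - 2) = (h - 3)^3*(h - 2)*(h + 1)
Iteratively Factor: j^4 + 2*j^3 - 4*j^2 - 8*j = (j + 2)*(j^3 - 4*j) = j*(j + 2)*(j^2 - 4) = j*(j + 2)^2*(j - 2)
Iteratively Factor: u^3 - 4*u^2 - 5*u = (u)*(u^2 - 4*u - 5) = u*(u + 1)*(u - 5)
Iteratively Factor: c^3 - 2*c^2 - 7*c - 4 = (c + 1)*(c^2 - 3*c - 4) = (c + 1)^2*(c - 4)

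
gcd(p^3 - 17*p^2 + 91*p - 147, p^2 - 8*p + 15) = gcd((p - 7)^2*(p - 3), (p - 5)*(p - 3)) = p - 3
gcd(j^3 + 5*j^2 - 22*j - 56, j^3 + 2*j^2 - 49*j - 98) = j^2 + 9*j + 14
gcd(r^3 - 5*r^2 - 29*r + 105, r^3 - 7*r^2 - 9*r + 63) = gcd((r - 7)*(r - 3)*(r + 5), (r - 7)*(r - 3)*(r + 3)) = r^2 - 10*r + 21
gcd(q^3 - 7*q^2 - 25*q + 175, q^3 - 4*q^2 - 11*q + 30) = q - 5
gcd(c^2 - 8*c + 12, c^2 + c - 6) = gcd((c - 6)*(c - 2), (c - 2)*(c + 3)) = c - 2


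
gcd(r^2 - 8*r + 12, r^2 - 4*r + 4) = r - 2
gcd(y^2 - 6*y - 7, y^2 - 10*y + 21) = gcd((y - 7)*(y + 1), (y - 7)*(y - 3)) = y - 7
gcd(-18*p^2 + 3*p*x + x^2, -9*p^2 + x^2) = -3*p + x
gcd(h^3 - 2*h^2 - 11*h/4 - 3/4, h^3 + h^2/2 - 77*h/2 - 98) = 1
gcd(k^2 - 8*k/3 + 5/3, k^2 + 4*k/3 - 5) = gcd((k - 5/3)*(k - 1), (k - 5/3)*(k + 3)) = k - 5/3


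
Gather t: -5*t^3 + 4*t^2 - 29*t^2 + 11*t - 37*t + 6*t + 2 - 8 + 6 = -5*t^3 - 25*t^2 - 20*t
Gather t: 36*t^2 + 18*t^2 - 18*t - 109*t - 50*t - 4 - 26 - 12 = 54*t^2 - 177*t - 42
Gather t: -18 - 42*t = -42*t - 18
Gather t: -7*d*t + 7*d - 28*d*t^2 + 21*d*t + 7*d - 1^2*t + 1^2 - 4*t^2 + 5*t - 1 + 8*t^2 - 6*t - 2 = 14*d + t^2*(4 - 28*d) + t*(14*d - 2) - 2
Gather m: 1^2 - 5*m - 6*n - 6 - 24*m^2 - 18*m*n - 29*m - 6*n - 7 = -24*m^2 + m*(-18*n - 34) - 12*n - 12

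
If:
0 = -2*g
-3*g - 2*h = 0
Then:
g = 0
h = 0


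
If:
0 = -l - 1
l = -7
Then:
No Solution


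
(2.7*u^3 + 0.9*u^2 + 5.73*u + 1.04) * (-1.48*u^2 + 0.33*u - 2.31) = -3.996*u^5 - 0.441*u^4 - 14.4204*u^3 - 1.7273*u^2 - 12.8931*u - 2.4024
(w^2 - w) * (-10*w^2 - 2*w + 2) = -10*w^4 + 8*w^3 + 4*w^2 - 2*w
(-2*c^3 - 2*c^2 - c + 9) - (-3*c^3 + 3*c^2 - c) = c^3 - 5*c^2 + 9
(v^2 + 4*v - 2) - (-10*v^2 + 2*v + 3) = 11*v^2 + 2*v - 5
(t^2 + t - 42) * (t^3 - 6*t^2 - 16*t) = t^5 - 5*t^4 - 64*t^3 + 236*t^2 + 672*t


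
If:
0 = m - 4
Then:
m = 4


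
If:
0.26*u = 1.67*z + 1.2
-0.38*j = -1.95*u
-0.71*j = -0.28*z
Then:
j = -0.29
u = -0.06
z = -0.73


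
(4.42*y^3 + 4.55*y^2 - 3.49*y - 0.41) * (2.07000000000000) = 9.1494*y^3 + 9.4185*y^2 - 7.2243*y - 0.8487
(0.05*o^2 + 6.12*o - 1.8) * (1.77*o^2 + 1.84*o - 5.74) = 0.0885*o^4 + 10.9244*o^3 + 7.7878*o^2 - 38.4408*o + 10.332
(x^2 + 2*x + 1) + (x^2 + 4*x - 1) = 2*x^2 + 6*x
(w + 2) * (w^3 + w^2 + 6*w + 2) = w^4 + 3*w^3 + 8*w^2 + 14*w + 4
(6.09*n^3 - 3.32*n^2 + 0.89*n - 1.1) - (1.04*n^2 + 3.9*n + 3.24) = 6.09*n^3 - 4.36*n^2 - 3.01*n - 4.34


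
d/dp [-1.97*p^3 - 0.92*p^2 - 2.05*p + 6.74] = -5.91*p^2 - 1.84*p - 2.05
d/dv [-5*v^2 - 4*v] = -10*v - 4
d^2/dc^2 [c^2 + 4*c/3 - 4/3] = 2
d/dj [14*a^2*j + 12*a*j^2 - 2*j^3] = 14*a^2 + 24*a*j - 6*j^2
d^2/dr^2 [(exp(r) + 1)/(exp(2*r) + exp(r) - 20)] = (exp(4*r) + 3*exp(3*r) + 123*exp(2*r) + 101*exp(r) + 420)*exp(r)/(exp(6*r) + 3*exp(5*r) - 57*exp(4*r) - 119*exp(3*r) + 1140*exp(2*r) + 1200*exp(r) - 8000)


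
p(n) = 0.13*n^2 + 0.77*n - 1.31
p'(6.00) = 2.33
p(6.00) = 7.99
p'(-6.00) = -0.79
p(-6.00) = -1.25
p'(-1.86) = 0.29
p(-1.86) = -2.29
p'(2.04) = 1.30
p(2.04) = 0.80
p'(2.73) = 1.48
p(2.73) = 1.76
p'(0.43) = 0.88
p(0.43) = -0.95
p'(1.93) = 1.27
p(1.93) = 0.66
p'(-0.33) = 0.68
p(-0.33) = -1.55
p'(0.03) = 0.78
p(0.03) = -1.29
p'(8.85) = 3.07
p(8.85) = 15.69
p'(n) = 0.26*n + 0.77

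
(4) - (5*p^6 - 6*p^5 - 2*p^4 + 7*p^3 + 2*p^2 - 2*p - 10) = -5*p^6 + 6*p^5 + 2*p^4 - 7*p^3 - 2*p^2 + 2*p + 14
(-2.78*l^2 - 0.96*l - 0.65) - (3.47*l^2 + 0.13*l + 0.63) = -6.25*l^2 - 1.09*l - 1.28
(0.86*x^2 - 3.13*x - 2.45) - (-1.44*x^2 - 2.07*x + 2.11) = 2.3*x^2 - 1.06*x - 4.56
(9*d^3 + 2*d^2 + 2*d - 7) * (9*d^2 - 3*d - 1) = 81*d^5 - 9*d^4 + 3*d^3 - 71*d^2 + 19*d + 7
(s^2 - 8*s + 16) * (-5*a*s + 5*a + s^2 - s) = -5*a*s^3 + 45*a*s^2 - 120*a*s + 80*a + s^4 - 9*s^3 + 24*s^2 - 16*s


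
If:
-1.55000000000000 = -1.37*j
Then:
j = 1.13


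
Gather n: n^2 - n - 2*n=n^2 - 3*n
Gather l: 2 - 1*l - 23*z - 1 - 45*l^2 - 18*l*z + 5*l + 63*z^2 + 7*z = -45*l^2 + l*(4 - 18*z) + 63*z^2 - 16*z + 1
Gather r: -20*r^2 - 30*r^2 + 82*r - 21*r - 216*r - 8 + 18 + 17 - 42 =-50*r^2 - 155*r - 15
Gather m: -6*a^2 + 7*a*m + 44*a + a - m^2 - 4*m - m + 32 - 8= -6*a^2 + 45*a - m^2 + m*(7*a - 5) + 24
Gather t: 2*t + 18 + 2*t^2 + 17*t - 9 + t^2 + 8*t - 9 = 3*t^2 + 27*t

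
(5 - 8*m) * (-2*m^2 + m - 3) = 16*m^3 - 18*m^2 + 29*m - 15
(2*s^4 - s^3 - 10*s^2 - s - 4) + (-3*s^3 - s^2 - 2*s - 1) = 2*s^4 - 4*s^3 - 11*s^2 - 3*s - 5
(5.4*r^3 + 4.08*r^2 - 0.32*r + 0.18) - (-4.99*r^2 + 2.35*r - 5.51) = 5.4*r^3 + 9.07*r^2 - 2.67*r + 5.69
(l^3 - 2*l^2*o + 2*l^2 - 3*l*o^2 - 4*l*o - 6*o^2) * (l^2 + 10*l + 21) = l^5 - 2*l^4*o + 12*l^4 - 3*l^3*o^2 - 24*l^3*o + 41*l^3 - 36*l^2*o^2 - 82*l^2*o + 42*l^2 - 123*l*o^2 - 84*l*o - 126*o^2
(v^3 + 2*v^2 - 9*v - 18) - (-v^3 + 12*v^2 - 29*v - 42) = 2*v^3 - 10*v^2 + 20*v + 24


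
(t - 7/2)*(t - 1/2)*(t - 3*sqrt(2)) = t^3 - 3*sqrt(2)*t^2 - 4*t^2 + 7*t/4 + 12*sqrt(2)*t - 21*sqrt(2)/4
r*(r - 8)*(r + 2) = r^3 - 6*r^2 - 16*r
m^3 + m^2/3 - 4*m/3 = m*(m - 1)*(m + 4/3)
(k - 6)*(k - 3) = k^2 - 9*k + 18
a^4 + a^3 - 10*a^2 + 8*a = a*(a - 2)*(a - 1)*(a + 4)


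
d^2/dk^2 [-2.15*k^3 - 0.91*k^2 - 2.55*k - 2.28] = -12.9*k - 1.82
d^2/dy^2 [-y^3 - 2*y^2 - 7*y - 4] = -6*y - 4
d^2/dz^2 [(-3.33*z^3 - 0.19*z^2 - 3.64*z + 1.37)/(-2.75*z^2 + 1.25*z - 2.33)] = (-2.8421709430404e-14*z^5 + 1.4210854715202e-14*z^4 + 24.09355*z^3 - 127.66005*z^2 - 3.21412799999998*z + 36.541282)/(20.796875*z^6 - 28.359375*z^5 + 65.7525*z^4 - 50.009375*z^3 + 55.7103*z^2 - 20.358375*z + 12.649337)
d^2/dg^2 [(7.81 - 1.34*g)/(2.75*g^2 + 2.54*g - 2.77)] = (-(1.34*g - 7.81)*(5.5*g + 2.54)*(11.0*g + 5.08) + (22.11*g - 36.1478)*(2.75*g^2 + 2.54*g - 2.77))/(2.75*g^2 + 2.54*g - 2.77)^3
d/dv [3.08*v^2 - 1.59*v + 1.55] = 6.16*v - 1.59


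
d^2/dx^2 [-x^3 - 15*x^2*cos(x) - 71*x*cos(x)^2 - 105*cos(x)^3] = 15*x^2*cos(x) + 60*x*sin(x) + 142*x*cos(2*x) - 6*x + 142*sin(2*x) + 195*cos(x)/4 + 945*cos(3*x)/4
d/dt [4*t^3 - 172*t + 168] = 12*t^2 - 172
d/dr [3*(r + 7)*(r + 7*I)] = 6*r + 21 + 21*I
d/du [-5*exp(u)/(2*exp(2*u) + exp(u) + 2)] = 10*(exp(2*u) - 1)*exp(u)/(4*exp(4*u) + 4*exp(3*u) + 9*exp(2*u) + 4*exp(u) + 4)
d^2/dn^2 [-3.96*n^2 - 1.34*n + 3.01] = -7.92000000000000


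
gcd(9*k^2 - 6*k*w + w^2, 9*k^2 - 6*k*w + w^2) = 9*k^2 - 6*k*w + w^2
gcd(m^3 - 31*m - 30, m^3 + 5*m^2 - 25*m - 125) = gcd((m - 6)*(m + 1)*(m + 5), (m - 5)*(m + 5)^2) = m + 5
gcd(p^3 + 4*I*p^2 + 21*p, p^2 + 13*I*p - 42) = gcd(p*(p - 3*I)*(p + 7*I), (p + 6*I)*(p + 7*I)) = p + 7*I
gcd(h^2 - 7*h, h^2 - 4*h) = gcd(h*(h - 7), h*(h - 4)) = h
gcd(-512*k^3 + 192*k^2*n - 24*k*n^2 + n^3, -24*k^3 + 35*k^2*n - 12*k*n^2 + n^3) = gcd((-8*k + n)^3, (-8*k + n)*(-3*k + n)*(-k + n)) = 8*k - n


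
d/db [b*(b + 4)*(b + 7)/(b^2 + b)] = (b^2 + 2*b - 17)/(b^2 + 2*b + 1)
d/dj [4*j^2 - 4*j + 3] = 8*j - 4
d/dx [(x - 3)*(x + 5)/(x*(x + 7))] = 5*(x^2 + 6*x + 21)/(x^2*(x^2 + 14*x + 49))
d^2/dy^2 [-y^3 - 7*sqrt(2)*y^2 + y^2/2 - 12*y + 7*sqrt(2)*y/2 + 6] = -6*y - 14*sqrt(2) + 1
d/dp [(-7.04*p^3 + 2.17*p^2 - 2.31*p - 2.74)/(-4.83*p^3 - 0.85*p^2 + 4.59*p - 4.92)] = (16.4651*p^4 - 86.9418*p^3 + 72.2046*p^2 - 26.0108*p + 23.9418)/(23.3289*p^6 + 8.211*p^5 - 43.6169*p^4 + 39.7242*p^3 + 29.4321*p^2 - 45.1656*p + 24.2064)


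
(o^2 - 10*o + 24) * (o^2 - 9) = o^4 - 10*o^3 + 15*o^2 + 90*o - 216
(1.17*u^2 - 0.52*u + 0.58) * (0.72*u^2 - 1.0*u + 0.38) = 0.8424*u^4 - 1.5444*u^3 + 1.3822*u^2 - 0.7776*u + 0.2204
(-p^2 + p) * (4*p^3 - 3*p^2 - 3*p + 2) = -4*p^5 + 7*p^4 - 5*p^2 + 2*p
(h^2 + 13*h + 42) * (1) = h^2 + 13*h + 42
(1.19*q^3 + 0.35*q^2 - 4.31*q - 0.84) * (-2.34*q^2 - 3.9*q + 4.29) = -2.7846*q^5 - 5.46*q^4 + 13.8255*q^3 + 20.2761*q^2 - 15.2139*q - 3.6036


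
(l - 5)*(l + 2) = l^2 - 3*l - 10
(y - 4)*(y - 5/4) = y^2 - 21*y/4 + 5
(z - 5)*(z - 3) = z^2 - 8*z + 15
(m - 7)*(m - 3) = m^2 - 10*m + 21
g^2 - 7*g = g*(g - 7)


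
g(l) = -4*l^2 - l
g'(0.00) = -1.00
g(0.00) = 0.00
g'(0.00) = -1.00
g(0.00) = 0.00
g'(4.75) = -39.00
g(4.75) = -95.00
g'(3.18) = -26.44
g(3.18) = -43.63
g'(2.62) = -21.96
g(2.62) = -30.08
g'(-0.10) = -0.20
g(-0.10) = 0.06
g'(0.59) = -5.72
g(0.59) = -1.98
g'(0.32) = -3.56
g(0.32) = -0.73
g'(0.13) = -2.04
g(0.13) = -0.20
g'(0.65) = -6.20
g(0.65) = -2.34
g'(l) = -8*l - 1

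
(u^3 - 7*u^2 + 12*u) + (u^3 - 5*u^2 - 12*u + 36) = 2*u^3 - 12*u^2 + 36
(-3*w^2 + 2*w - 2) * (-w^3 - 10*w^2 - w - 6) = 3*w^5 + 28*w^4 - 15*w^3 + 36*w^2 - 10*w + 12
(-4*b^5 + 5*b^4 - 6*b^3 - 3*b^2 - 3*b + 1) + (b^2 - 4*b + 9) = -4*b^5 + 5*b^4 - 6*b^3 - 2*b^2 - 7*b + 10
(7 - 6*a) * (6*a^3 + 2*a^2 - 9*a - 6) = -36*a^4 + 30*a^3 + 68*a^2 - 27*a - 42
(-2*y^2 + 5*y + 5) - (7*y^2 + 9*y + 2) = -9*y^2 - 4*y + 3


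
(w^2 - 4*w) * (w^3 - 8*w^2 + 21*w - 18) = w^5 - 12*w^4 + 53*w^3 - 102*w^2 + 72*w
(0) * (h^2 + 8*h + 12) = 0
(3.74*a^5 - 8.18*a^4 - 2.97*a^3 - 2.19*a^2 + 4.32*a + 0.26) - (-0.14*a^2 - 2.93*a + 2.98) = 3.74*a^5 - 8.18*a^4 - 2.97*a^3 - 2.05*a^2 + 7.25*a - 2.72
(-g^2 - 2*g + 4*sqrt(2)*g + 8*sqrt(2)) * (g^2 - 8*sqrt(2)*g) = -g^4 - 2*g^3 + 12*sqrt(2)*g^3 - 64*g^2 + 24*sqrt(2)*g^2 - 128*g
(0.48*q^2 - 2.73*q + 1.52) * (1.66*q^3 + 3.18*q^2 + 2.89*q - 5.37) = 0.7968*q^5 - 3.0054*q^4 - 4.771*q^3 - 5.6337*q^2 + 19.0529*q - 8.1624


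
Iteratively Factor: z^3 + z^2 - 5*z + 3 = (z - 1)*(z^2 + 2*z - 3) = (z - 1)*(z + 3)*(z - 1)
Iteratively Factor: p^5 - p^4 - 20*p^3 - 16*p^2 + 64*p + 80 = (p + 2)*(p^4 - 3*p^3 - 14*p^2 + 12*p + 40) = (p - 2)*(p + 2)*(p^3 - p^2 - 16*p - 20) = (p - 2)*(p + 2)^2*(p^2 - 3*p - 10) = (p - 5)*(p - 2)*(p + 2)^2*(p + 2)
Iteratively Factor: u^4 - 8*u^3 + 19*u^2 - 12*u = (u)*(u^3 - 8*u^2 + 19*u - 12) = u*(u - 1)*(u^2 - 7*u + 12) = u*(u - 4)*(u - 1)*(u - 3)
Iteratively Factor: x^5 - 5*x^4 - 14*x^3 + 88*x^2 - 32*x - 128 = (x - 4)*(x^4 - x^3 - 18*x^2 + 16*x + 32) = (x - 4)*(x + 1)*(x^3 - 2*x^2 - 16*x + 32) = (x - 4)*(x + 1)*(x + 4)*(x^2 - 6*x + 8) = (x - 4)^2*(x + 1)*(x + 4)*(x - 2)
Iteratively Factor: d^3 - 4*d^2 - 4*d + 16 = (d + 2)*(d^2 - 6*d + 8) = (d - 2)*(d + 2)*(d - 4)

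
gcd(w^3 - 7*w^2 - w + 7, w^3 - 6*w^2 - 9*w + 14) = w^2 - 8*w + 7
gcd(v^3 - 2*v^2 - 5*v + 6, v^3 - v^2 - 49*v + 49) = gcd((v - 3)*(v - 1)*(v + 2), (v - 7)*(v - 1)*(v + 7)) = v - 1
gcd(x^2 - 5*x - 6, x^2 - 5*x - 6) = x^2 - 5*x - 6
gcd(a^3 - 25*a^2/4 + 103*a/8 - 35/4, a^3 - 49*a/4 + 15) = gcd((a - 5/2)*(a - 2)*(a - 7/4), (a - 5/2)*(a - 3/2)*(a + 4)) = a - 5/2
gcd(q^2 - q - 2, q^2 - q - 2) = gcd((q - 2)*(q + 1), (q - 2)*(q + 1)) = q^2 - q - 2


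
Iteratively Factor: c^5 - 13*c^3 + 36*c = (c - 2)*(c^4 + 2*c^3 - 9*c^2 - 18*c) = (c - 2)*(c + 3)*(c^3 - c^2 - 6*c) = (c - 2)*(c + 2)*(c + 3)*(c^2 - 3*c) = c*(c - 2)*(c + 2)*(c + 3)*(c - 3)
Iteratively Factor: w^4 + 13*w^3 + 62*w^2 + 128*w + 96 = (w + 4)*(w^3 + 9*w^2 + 26*w + 24) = (w + 4)^2*(w^2 + 5*w + 6) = (w + 3)*(w + 4)^2*(w + 2)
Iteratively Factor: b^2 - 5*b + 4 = (b - 4)*(b - 1)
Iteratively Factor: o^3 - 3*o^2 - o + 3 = (o - 3)*(o^2 - 1) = (o - 3)*(o - 1)*(o + 1)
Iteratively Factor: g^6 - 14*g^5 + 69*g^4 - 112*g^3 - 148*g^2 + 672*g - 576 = (g + 2)*(g^5 - 16*g^4 + 101*g^3 - 314*g^2 + 480*g - 288) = (g - 4)*(g + 2)*(g^4 - 12*g^3 + 53*g^2 - 102*g + 72) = (g - 4)^2*(g + 2)*(g^3 - 8*g^2 + 21*g - 18) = (g - 4)^2*(g - 2)*(g + 2)*(g^2 - 6*g + 9) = (g - 4)^2*(g - 3)*(g - 2)*(g + 2)*(g - 3)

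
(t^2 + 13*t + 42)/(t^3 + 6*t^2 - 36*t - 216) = (t + 7)/(t^2 - 36)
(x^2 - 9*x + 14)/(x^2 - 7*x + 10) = (x - 7)/(x - 5)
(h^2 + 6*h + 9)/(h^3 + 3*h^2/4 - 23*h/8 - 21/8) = 8*(h^2 + 6*h + 9)/(8*h^3 + 6*h^2 - 23*h - 21)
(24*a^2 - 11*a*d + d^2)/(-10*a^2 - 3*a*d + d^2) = (-24*a^2 + 11*a*d - d^2)/(10*a^2 + 3*a*d - d^2)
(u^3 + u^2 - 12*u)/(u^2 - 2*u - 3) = u*(u + 4)/(u + 1)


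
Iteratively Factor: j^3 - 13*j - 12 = (j - 4)*(j^2 + 4*j + 3) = (j - 4)*(j + 1)*(j + 3)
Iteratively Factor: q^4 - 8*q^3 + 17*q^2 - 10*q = (q - 5)*(q^3 - 3*q^2 + 2*q) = (q - 5)*(q - 2)*(q^2 - q) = q*(q - 5)*(q - 2)*(q - 1)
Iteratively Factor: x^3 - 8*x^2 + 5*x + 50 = (x - 5)*(x^2 - 3*x - 10) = (x - 5)*(x + 2)*(x - 5)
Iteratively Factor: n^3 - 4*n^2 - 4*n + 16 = (n + 2)*(n^2 - 6*n + 8) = (n - 4)*(n + 2)*(n - 2)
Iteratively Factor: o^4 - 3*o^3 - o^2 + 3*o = (o)*(o^3 - 3*o^2 - o + 3) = o*(o - 1)*(o^2 - 2*o - 3) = o*(o - 1)*(o + 1)*(o - 3)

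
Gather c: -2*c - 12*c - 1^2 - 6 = -14*c - 7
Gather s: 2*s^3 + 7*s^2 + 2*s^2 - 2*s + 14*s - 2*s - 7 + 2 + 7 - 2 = 2*s^3 + 9*s^2 + 10*s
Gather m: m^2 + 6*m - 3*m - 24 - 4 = m^2 + 3*m - 28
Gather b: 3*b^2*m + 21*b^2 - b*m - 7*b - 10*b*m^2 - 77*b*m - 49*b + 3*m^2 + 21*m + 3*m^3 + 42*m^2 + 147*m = b^2*(3*m + 21) + b*(-10*m^2 - 78*m - 56) + 3*m^3 + 45*m^2 + 168*m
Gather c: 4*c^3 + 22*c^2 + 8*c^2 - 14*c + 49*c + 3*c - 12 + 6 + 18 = 4*c^3 + 30*c^2 + 38*c + 12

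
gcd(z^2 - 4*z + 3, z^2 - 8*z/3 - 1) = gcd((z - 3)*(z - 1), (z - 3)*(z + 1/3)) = z - 3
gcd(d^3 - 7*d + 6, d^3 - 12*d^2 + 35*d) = 1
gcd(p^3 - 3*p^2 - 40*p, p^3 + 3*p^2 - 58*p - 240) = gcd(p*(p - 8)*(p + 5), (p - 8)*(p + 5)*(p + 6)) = p^2 - 3*p - 40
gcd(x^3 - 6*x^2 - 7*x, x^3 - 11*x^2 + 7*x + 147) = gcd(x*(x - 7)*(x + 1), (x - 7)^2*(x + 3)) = x - 7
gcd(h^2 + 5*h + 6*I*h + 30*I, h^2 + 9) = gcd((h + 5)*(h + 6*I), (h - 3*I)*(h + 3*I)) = 1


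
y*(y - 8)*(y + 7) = y^3 - y^2 - 56*y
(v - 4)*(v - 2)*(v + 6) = v^3 - 28*v + 48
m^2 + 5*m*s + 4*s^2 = (m + s)*(m + 4*s)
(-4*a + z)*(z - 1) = -4*a*z + 4*a + z^2 - z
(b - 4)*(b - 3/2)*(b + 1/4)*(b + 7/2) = b^4 - 7*b^3/4 - 55*b^2/4 + 283*b/16 + 21/4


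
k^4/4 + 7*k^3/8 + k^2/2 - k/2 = k*(k/4 + 1/2)*(k - 1/2)*(k + 2)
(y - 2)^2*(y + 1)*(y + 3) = y^4 - 9*y^2 + 4*y + 12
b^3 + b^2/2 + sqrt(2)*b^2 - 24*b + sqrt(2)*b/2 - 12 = (b + 1/2)*(b - 3*sqrt(2))*(b + 4*sqrt(2))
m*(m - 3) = m^2 - 3*m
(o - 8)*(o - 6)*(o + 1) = o^3 - 13*o^2 + 34*o + 48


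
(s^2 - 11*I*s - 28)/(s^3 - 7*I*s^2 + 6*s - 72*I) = (s - 7*I)/(s^2 - 3*I*s + 18)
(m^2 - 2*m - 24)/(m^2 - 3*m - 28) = (m - 6)/(m - 7)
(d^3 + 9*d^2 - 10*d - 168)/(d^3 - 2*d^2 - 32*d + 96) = (d + 7)/(d - 4)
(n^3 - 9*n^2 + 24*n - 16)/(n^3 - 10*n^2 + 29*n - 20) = (n - 4)/(n - 5)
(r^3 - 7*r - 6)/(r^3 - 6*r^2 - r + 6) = (r^2 - r - 6)/(r^2 - 7*r + 6)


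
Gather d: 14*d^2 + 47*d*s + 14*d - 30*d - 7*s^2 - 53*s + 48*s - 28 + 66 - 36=14*d^2 + d*(47*s - 16) - 7*s^2 - 5*s + 2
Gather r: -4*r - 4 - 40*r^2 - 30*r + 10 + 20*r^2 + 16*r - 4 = -20*r^2 - 18*r + 2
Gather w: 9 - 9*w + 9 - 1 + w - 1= 16 - 8*w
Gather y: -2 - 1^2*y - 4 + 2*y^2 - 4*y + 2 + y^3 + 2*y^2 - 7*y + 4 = y^3 + 4*y^2 - 12*y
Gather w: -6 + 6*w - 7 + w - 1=7*w - 14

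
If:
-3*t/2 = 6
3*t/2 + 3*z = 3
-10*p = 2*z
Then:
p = -3/5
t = -4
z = 3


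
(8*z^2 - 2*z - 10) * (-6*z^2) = -48*z^4 + 12*z^3 + 60*z^2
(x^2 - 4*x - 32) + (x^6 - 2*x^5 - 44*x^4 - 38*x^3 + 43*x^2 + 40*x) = x^6 - 2*x^5 - 44*x^4 - 38*x^3 + 44*x^2 + 36*x - 32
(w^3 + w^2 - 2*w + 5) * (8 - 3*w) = -3*w^4 + 5*w^3 + 14*w^2 - 31*w + 40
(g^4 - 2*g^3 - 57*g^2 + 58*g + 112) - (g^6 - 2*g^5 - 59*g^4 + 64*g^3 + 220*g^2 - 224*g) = -g^6 + 2*g^5 + 60*g^4 - 66*g^3 - 277*g^2 + 282*g + 112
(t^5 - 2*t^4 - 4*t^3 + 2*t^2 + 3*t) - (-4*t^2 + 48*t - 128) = t^5 - 2*t^4 - 4*t^3 + 6*t^2 - 45*t + 128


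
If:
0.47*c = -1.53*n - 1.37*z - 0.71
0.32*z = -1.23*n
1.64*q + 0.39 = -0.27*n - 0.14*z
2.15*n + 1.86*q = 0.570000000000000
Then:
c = 1.77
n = 0.41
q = -0.17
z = -1.59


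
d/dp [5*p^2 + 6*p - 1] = 10*p + 6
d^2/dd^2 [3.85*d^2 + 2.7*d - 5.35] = 7.70000000000000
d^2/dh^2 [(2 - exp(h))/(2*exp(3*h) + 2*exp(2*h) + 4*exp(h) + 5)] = (-16*exp(6*h) + 60*exp(5*h) + 116*exp(4*h) + 202*exp(3*h) - 72*exp(2*h) - 28*exp(h) - 65)*exp(h)/(8*exp(9*h) + 24*exp(8*h) + 72*exp(7*h) + 164*exp(6*h) + 264*exp(5*h) + 396*exp(4*h) + 454*exp(3*h) + 390*exp(2*h) + 300*exp(h) + 125)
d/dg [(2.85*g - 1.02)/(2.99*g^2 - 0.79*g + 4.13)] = (-8.5215*g^2 + 6.0996*g + 10.9647)/(8.9401*g^4 - 4.7242*g^3 + 25.3215*g^2 - 6.5254*g + 17.0569)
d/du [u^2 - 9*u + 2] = 2*u - 9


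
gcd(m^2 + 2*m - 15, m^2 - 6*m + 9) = m - 3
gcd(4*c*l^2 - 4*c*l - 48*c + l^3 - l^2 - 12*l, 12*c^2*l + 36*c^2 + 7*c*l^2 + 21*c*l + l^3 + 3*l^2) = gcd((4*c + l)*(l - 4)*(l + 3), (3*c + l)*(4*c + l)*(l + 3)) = 4*c*l + 12*c + l^2 + 3*l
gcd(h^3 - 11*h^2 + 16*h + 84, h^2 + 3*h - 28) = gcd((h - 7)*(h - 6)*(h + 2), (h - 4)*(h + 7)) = 1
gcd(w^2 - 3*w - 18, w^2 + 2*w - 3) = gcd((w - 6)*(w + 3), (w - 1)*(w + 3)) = w + 3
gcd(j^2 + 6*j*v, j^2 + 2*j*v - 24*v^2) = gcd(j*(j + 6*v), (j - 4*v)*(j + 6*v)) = j + 6*v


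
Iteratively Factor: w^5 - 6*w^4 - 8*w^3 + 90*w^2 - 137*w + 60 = (w - 3)*(w^4 - 3*w^3 - 17*w^2 + 39*w - 20) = (w - 3)*(w - 1)*(w^3 - 2*w^2 - 19*w + 20) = (w - 5)*(w - 3)*(w - 1)*(w^2 + 3*w - 4) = (w - 5)*(w - 3)*(w - 1)^2*(w + 4)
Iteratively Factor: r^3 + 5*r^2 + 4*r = (r + 4)*(r^2 + r) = r*(r + 4)*(r + 1)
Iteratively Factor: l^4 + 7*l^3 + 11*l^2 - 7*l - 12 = (l + 1)*(l^3 + 6*l^2 + 5*l - 12) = (l + 1)*(l + 4)*(l^2 + 2*l - 3) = (l - 1)*(l + 1)*(l + 4)*(l + 3)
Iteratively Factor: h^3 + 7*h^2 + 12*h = (h + 3)*(h^2 + 4*h) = (h + 3)*(h + 4)*(h)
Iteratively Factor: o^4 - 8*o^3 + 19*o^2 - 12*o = (o - 1)*(o^3 - 7*o^2 + 12*o) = (o - 3)*(o - 1)*(o^2 - 4*o) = (o - 4)*(o - 3)*(o - 1)*(o)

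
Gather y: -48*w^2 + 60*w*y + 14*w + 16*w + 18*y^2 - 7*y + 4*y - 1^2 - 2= -48*w^2 + 30*w + 18*y^2 + y*(60*w - 3) - 3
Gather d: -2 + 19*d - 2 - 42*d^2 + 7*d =-42*d^2 + 26*d - 4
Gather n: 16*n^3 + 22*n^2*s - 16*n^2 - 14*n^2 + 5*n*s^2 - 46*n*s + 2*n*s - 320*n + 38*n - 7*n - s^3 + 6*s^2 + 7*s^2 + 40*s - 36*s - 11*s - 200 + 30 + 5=16*n^3 + n^2*(22*s - 30) + n*(5*s^2 - 44*s - 289) - s^3 + 13*s^2 - 7*s - 165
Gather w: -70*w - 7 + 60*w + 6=-10*w - 1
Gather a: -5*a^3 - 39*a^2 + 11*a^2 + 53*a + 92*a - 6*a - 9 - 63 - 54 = -5*a^3 - 28*a^2 + 139*a - 126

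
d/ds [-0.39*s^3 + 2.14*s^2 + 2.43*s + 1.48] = -1.17*s^2 + 4.28*s + 2.43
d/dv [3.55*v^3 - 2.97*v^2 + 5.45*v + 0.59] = 10.65*v^2 - 5.94*v + 5.45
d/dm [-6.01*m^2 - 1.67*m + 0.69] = -12.02*m - 1.67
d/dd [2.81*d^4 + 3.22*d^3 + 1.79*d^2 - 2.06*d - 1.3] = 11.24*d^3 + 9.66*d^2 + 3.58*d - 2.06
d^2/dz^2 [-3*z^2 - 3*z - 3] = -6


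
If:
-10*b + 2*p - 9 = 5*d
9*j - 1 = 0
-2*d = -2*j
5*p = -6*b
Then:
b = -215/279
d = 1/9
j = 1/9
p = 86/93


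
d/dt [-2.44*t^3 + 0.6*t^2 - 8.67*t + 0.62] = -7.32*t^2 + 1.2*t - 8.67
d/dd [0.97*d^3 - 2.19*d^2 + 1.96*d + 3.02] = 2.91*d^2 - 4.38*d + 1.96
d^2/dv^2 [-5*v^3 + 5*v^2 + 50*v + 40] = 10 - 30*v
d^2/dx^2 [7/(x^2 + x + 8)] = 14*(-x^2 - x + (2*x + 1)^2 - 8)/(x^2 + x + 8)^3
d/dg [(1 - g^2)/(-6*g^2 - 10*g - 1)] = 2*(5*g^2 + 7*g + 5)/(36*g^4 + 120*g^3 + 112*g^2 + 20*g + 1)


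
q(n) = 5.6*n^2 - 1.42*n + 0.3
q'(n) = 11.2*n - 1.42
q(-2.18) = 30.01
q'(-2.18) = -25.84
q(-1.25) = 10.82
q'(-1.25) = -15.42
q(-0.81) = 5.12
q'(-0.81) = -10.49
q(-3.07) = 57.44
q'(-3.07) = -35.80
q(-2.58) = 41.24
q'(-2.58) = -30.32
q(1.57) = 11.87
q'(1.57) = 16.16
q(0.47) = 0.87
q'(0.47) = 3.84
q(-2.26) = 32.11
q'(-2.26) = -26.73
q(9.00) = 441.12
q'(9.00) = 99.38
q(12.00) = 789.66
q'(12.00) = 132.98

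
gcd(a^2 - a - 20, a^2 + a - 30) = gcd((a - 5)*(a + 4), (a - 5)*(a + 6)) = a - 5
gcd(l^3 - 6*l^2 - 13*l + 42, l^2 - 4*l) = 1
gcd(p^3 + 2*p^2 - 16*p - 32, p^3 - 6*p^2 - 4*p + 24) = p + 2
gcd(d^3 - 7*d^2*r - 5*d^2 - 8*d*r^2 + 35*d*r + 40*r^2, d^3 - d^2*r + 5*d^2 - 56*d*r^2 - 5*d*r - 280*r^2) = -d + 8*r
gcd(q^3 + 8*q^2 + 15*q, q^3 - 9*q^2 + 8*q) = q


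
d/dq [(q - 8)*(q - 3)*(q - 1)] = 3*q^2 - 24*q + 35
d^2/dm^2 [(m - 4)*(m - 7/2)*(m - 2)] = 6*m - 19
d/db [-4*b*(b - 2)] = 8 - 8*b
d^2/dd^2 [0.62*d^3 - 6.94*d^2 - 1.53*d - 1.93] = 3.72*d - 13.88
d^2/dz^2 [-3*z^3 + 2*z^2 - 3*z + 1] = 4 - 18*z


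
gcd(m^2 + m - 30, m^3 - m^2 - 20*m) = m - 5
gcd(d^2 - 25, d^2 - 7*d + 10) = d - 5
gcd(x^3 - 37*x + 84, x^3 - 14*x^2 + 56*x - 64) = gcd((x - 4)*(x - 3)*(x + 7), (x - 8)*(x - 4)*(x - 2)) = x - 4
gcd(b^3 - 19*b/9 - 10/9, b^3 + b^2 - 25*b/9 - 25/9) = b^2 - 2*b/3 - 5/3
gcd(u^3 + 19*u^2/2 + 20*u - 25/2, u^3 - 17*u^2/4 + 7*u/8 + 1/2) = u - 1/2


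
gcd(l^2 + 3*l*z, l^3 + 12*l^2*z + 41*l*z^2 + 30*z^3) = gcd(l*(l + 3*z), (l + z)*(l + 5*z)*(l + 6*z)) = 1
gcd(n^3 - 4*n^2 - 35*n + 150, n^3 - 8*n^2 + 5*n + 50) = n^2 - 10*n + 25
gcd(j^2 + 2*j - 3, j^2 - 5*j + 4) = j - 1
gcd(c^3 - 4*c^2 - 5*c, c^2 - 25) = c - 5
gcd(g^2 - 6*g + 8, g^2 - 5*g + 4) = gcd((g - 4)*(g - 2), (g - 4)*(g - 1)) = g - 4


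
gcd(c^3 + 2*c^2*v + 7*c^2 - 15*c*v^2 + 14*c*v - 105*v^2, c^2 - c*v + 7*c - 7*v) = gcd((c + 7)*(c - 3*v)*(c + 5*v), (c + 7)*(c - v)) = c + 7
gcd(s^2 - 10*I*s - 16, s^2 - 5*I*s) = 1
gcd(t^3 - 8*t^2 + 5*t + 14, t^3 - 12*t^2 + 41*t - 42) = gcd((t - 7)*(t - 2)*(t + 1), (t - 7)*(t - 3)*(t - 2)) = t^2 - 9*t + 14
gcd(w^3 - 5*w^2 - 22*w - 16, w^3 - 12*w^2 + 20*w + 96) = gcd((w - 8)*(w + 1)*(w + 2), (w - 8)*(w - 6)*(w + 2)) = w^2 - 6*w - 16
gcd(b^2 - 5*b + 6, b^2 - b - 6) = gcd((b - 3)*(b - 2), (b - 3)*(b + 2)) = b - 3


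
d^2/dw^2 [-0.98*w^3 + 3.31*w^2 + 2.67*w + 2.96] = 6.62 - 5.88*w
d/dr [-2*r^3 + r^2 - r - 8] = -6*r^2 + 2*r - 1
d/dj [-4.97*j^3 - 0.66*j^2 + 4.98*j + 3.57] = -14.91*j^2 - 1.32*j + 4.98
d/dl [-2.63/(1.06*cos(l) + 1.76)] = -2.7878*sin(l)/(1.06*cos(l) + 1.76)^2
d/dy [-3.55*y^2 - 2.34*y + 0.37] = -7.1*y - 2.34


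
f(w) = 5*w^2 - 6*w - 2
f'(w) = 10*w - 6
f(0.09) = -2.50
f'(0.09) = -5.10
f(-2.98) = 60.28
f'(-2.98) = -35.80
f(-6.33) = 236.32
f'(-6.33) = -69.30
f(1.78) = 3.16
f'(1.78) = 11.80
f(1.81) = 3.52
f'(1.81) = 12.10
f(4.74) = 81.90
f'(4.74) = 41.40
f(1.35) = -0.99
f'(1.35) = 7.50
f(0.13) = -2.70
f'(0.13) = -4.70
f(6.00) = 142.00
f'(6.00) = 54.00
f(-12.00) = 790.00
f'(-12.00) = -126.00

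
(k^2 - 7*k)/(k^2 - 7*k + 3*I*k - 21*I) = k/(k + 3*I)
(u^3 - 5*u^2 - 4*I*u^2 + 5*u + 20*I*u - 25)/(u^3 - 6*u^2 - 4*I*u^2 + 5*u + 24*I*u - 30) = (u - 5)/(u - 6)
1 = 1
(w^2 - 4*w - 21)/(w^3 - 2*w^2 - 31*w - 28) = (w + 3)/(w^2 + 5*w + 4)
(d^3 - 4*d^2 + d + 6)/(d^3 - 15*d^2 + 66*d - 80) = (d^2 - 2*d - 3)/(d^2 - 13*d + 40)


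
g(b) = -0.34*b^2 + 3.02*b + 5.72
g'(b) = 3.02 - 0.68*b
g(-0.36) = 4.59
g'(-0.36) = 3.26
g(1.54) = 9.56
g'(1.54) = 1.97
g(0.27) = 6.51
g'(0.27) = 2.84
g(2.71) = 11.41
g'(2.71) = 1.18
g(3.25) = 11.94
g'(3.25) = 0.81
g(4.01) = 12.36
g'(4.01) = 0.29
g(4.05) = 12.37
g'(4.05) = 0.27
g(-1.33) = 1.10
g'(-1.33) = 3.92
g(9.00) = 5.36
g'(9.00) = -3.10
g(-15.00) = -116.08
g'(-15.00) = 13.22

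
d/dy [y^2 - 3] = 2*y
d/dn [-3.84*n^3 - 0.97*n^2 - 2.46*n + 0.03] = -11.52*n^2 - 1.94*n - 2.46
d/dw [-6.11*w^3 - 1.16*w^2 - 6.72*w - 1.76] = -18.33*w^2 - 2.32*w - 6.72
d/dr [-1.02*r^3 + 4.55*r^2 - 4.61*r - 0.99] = -3.06*r^2 + 9.1*r - 4.61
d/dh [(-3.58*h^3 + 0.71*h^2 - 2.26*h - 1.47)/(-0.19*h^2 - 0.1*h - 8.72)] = (0.6802*h^4 + 0.716*h^3 + 93.1524*h^2 - 12.941*h + 19.5602)/(0.0361*h^4 + 0.038*h^3 + 3.3236*h^2 + 1.744*h + 76.0384)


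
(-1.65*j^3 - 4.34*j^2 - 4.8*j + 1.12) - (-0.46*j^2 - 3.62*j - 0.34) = -1.65*j^3 - 3.88*j^2 - 1.18*j + 1.46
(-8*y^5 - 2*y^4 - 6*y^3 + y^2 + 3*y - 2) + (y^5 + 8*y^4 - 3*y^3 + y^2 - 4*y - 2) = -7*y^5 + 6*y^4 - 9*y^3 + 2*y^2 - y - 4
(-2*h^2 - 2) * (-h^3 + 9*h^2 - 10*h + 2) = 2*h^5 - 18*h^4 + 22*h^3 - 22*h^2 + 20*h - 4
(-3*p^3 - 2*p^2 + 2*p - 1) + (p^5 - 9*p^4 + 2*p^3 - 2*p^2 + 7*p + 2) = p^5 - 9*p^4 - p^3 - 4*p^2 + 9*p + 1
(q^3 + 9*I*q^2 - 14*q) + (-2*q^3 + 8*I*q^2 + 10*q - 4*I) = -q^3 + 17*I*q^2 - 4*q - 4*I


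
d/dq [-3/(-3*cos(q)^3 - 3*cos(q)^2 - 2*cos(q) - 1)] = 3*(9*cos(q)^2 + 6*cos(q) + 2)*sin(q)/(3*cos(q)^3 + 3*cos(q)^2 + 2*cos(q) + 1)^2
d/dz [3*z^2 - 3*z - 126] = 6*z - 3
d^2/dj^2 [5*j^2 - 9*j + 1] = 10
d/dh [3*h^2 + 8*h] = 6*h + 8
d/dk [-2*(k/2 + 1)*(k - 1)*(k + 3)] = -3*k^2 - 8*k - 1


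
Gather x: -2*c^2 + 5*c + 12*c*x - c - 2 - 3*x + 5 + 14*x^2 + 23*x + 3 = -2*c^2 + 4*c + 14*x^2 + x*(12*c + 20) + 6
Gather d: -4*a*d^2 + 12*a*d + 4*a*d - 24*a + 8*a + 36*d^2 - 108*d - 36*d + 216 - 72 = -16*a + d^2*(36 - 4*a) + d*(16*a - 144) + 144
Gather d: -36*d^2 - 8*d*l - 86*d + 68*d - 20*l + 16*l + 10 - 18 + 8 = -36*d^2 + d*(-8*l - 18) - 4*l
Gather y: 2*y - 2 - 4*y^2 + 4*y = -4*y^2 + 6*y - 2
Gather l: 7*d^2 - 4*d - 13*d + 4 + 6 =7*d^2 - 17*d + 10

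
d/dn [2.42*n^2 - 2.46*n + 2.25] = 4.84*n - 2.46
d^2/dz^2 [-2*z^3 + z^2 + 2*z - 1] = 2 - 12*z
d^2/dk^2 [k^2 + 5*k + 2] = 2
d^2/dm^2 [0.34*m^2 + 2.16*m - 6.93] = 0.680000000000000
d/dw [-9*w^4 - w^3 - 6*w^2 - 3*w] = -36*w^3 - 3*w^2 - 12*w - 3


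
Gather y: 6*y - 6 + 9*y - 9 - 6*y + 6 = 9*y - 9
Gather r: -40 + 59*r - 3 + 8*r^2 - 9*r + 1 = 8*r^2 + 50*r - 42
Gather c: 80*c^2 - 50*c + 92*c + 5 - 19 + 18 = 80*c^2 + 42*c + 4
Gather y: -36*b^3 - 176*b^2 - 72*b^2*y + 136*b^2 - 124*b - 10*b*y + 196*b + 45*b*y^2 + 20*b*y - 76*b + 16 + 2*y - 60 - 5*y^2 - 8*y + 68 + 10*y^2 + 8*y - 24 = -36*b^3 - 40*b^2 - 4*b + y^2*(45*b + 5) + y*(-72*b^2 + 10*b + 2)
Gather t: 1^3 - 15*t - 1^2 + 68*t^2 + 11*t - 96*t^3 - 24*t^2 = -96*t^3 + 44*t^2 - 4*t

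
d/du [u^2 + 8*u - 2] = 2*u + 8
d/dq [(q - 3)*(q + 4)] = 2*q + 1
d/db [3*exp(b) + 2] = 3*exp(b)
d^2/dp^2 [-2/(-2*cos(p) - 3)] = 4*(3*cos(p) - cos(2*p) + 3)/(2*cos(p) + 3)^3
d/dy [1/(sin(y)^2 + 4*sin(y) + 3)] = -2*(sin(y) + 2)*cos(y)/(sin(y)^2 + 4*sin(y) + 3)^2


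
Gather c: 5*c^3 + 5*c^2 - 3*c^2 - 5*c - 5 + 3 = 5*c^3 + 2*c^2 - 5*c - 2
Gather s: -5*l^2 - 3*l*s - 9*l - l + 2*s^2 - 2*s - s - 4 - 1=-5*l^2 - 10*l + 2*s^2 + s*(-3*l - 3) - 5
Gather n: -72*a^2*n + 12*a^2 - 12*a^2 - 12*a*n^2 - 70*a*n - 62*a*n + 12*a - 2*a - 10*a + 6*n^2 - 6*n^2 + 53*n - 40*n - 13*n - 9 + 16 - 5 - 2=-12*a*n^2 + n*(-72*a^2 - 132*a)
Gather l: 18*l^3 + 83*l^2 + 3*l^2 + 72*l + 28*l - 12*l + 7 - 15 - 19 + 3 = 18*l^3 + 86*l^2 + 88*l - 24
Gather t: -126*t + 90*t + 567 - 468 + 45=144 - 36*t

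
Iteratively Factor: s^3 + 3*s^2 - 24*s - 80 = (s - 5)*(s^2 + 8*s + 16) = (s - 5)*(s + 4)*(s + 4)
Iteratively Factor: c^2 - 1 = (c + 1)*(c - 1)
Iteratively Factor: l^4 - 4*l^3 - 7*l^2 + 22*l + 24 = (l + 1)*(l^3 - 5*l^2 - 2*l + 24) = (l + 1)*(l + 2)*(l^2 - 7*l + 12) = (l - 4)*(l + 1)*(l + 2)*(l - 3)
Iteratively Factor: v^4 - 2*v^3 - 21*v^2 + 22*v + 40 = (v + 4)*(v^3 - 6*v^2 + 3*v + 10) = (v - 2)*(v + 4)*(v^2 - 4*v - 5) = (v - 2)*(v + 1)*(v + 4)*(v - 5)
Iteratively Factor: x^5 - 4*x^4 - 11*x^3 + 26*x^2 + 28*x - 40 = (x + 2)*(x^4 - 6*x^3 + x^2 + 24*x - 20) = (x - 2)*(x + 2)*(x^3 - 4*x^2 - 7*x + 10) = (x - 2)*(x - 1)*(x + 2)*(x^2 - 3*x - 10) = (x - 5)*(x - 2)*(x - 1)*(x + 2)*(x + 2)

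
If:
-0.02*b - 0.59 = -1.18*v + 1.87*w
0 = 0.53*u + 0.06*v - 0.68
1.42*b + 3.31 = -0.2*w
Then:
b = -0.140845070422535*w - 2.33098591549296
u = 1.23088772481387 - 0.179134931108879*w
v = 1.58235855812843*w + 0.460491764144187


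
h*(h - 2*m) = h^2 - 2*h*m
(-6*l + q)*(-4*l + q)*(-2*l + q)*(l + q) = -48*l^4 - 4*l^3*q + 32*l^2*q^2 - 11*l*q^3 + q^4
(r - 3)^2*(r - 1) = r^3 - 7*r^2 + 15*r - 9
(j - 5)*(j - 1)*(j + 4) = j^3 - 2*j^2 - 19*j + 20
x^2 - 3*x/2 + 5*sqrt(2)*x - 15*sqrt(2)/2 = (x - 3/2)*(x + 5*sqrt(2))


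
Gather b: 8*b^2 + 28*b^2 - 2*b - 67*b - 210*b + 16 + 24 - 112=36*b^2 - 279*b - 72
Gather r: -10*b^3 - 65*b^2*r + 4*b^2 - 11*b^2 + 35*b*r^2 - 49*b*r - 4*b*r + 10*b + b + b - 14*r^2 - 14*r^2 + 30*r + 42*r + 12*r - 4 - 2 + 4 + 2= -10*b^3 - 7*b^2 + 12*b + r^2*(35*b - 28) + r*(-65*b^2 - 53*b + 84)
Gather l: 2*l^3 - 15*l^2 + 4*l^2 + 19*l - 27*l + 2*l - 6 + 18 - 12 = 2*l^3 - 11*l^2 - 6*l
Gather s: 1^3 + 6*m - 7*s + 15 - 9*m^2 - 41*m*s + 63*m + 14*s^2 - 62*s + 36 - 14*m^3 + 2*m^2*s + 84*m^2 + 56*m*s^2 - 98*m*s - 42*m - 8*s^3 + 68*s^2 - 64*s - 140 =-14*m^3 + 75*m^2 + 27*m - 8*s^3 + s^2*(56*m + 82) + s*(2*m^2 - 139*m - 133) - 88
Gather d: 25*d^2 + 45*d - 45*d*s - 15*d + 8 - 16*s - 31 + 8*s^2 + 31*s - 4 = 25*d^2 + d*(30 - 45*s) + 8*s^2 + 15*s - 27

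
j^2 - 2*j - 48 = (j - 8)*(j + 6)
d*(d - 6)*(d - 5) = d^3 - 11*d^2 + 30*d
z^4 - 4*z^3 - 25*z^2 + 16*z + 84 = (z - 7)*(z - 2)*(z + 2)*(z + 3)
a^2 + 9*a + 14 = (a + 2)*(a + 7)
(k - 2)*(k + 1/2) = k^2 - 3*k/2 - 1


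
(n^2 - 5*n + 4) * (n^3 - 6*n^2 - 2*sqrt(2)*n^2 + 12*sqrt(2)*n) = n^5 - 11*n^4 - 2*sqrt(2)*n^4 + 22*sqrt(2)*n^3 + 34*n^3 - 68*sqrt(2)*n^2 - 24*n^2 + 48*sqrt(2)*n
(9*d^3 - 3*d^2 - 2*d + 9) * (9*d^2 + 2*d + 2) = 81*d^5 - 9*d^4 - 6*d^3 + 71*d^2 + 14*d + 18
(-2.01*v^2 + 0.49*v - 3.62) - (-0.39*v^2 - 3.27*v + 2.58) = -1.62*v^2 + 3.76*v - 6.2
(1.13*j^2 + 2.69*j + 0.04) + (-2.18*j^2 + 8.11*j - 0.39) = -1.05*j^2 + 10.8*j - 0.35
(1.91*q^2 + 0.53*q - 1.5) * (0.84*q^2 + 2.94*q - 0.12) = 1.6044*q^4 + 6.0606*q^3 + 0.069*q^2 - 4.4736*q + 0.18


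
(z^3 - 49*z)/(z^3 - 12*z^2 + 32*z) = (z^2 - 49)/(z^2 - 12*z + 32)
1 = 1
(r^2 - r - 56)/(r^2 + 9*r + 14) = (r - 8)/(r + 2)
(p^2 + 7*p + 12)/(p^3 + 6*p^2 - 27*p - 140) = (p + 3)/(p^2 + 2*p - 35)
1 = 1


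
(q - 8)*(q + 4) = q^2 - 4*q - 32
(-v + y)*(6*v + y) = -6*v^2 + 5*v*y + y^2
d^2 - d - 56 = (d - 8)*(d + 7)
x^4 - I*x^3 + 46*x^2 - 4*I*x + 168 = (x - 7*I)*(x - 2*I)*(x + 2*I)*(x + 6*I)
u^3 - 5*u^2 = u^2*(u - 5)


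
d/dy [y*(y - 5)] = 2*y - 5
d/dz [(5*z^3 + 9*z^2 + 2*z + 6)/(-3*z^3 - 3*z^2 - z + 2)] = (12*z^4 + 2*z^3 + 81*z^2 + 72*z + 10)/(9*z^6 + 18*z^5 + 15*z^4 - 6*z^3 - 11*z^2 - 4*z + 4)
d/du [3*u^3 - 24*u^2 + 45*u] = 9*u^2 - 48*u + 45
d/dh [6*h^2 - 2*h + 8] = 12*h - 2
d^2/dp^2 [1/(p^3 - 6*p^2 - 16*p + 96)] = 2*(3*(2 - p)*(p^3 - 6*p^2 - 16*p + 96) + (-3*p^2 + 12*p + 16)^2)/(p^3 - 6*p^2 - 16*p + 96)^3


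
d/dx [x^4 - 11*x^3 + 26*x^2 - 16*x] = 4*x^3 - 33*x^2 + 52*x - 16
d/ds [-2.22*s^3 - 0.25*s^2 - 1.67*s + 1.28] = -6.66*s^2 - 0.5*s - 1.67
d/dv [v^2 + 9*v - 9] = 2*v + 9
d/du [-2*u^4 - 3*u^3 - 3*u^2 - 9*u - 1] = -8*u^3 - 9*u^2 - 6*u - 9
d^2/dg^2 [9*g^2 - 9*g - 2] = 18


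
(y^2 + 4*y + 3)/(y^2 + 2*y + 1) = (y + 3)/(y + 1)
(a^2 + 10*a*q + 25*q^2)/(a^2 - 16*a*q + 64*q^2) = (a^2 + 10*a*q + 25*q^2)/(a^2 - 16*a*q + 64*q^2)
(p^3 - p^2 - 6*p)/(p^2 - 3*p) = p + 2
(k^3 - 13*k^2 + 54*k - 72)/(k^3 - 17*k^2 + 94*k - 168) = (k - 3)/(k - 7)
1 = 1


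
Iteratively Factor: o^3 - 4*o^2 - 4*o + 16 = (o - 2)*(o^2 - 2*o - 8) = (o - 4)*(o - 2)*(o + 2)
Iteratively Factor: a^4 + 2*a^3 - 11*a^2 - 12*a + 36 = (a + 3)*(a^3 - a^2 - 8*a + 12) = (a + 3)^2*(a^2 - 4*a + 4) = (a - 2)*(a + 3)^2*(a - 2)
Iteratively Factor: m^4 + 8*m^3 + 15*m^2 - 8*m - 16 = (m - 1)*(m^3 + 9*m^2 + 24*m + 16) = (m - 1)*(m + 4)*(m^2 + 5*m + 4) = (m - 1)*(m + 4)^2*(m + 1)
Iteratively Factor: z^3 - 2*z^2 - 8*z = (z)*(z^2 - 2*z - 8) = z*(z - 4)*(z + 2)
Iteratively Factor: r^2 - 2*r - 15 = (r + 3)*(r - 5)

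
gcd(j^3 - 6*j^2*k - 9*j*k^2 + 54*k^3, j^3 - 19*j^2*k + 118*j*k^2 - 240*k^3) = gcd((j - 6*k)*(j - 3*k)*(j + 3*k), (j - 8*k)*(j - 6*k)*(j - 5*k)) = j - 6*k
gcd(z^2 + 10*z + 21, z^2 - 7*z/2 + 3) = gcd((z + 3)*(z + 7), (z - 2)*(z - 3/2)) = 1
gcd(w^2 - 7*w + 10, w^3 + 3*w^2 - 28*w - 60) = w - 5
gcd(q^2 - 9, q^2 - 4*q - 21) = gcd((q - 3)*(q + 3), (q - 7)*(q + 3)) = q + 3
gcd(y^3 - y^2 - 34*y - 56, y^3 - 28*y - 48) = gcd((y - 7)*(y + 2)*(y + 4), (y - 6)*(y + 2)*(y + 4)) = y^2 + 6*y + 8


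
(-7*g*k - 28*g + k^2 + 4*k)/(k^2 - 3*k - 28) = (-7*g + k)/(k - 7)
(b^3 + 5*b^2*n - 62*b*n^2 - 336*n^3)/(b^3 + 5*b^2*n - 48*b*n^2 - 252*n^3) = (b^2 - b*n - 56*n^2)/(b^2 - b*n - 42*n^2)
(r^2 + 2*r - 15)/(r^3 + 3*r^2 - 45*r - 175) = (r - 3)/(r^2 - 2*r - 35)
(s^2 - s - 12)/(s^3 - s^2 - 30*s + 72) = (s + 3)/(s^2 + 3*s - 18)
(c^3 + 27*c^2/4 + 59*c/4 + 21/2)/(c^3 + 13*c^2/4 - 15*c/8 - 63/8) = 2*(c + 2)/(2*c - 3)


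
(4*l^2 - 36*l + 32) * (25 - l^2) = -4*l^4 + 36*l^3 + 68*l^2 - 900*l + 800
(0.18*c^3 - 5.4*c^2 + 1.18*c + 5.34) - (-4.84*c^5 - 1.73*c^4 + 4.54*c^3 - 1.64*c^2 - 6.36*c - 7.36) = 4.84*c^5 + 1.73*c^4 - 4.36*c^3 - 3.76*c^2 + 7.54*c + 12.7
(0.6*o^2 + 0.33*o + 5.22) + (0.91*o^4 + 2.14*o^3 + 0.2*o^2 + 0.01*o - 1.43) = 0.91*o^4 + 2.14*o^3 + 0.8*o^2 + 0.34*o + 3.79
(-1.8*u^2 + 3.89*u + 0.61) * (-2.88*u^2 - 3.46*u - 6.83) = 5.184*u^4 - 4.9752*u^3 - 2.9222*u^2 - 28.6793*u - 4.1663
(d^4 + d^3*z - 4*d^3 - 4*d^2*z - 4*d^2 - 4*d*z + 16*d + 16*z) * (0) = 0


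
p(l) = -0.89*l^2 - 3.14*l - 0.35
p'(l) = -1.78*l - 3.14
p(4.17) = -28.92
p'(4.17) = -10.56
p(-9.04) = -44.70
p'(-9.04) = 12.95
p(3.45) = -21.78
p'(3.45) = -9.28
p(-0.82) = 1.63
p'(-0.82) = -1.68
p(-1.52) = 2.37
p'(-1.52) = -0.43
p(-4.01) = -2.07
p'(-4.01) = 4.00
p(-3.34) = 0.21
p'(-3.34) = 2.81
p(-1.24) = 2.18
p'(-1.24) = -0.93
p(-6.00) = -13.55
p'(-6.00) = 7.54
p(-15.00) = -153.50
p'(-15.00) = 23.56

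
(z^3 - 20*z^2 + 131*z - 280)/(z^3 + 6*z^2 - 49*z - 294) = (z^2 - 13*z + 40)/(z^2 + 13*z + 42)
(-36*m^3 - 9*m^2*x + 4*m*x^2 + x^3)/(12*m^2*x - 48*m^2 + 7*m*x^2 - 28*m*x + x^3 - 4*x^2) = (-3*m + x)/(x - 4)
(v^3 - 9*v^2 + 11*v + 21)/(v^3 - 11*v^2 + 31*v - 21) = (v + 1)/(v - 1)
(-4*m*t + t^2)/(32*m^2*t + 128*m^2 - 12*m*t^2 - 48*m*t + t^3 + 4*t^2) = t/(-8*m*t - 32*m + t^2 + 4*t)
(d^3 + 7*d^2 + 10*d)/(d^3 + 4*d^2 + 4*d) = (d + 5)/(d + 2)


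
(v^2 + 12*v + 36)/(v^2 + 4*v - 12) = (v + 6)/(v - 2)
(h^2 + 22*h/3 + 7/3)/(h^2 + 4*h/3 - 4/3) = (3*h^2 + 22*h + 7)/(3*h^2 + 4*h - 4)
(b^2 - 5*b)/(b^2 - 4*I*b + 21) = b*(b - 5)/(b^2 - 4*I*b + 21)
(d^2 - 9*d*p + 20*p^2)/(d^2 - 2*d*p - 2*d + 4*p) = (d^2 - 9*d*p + 20*p^2)/(d^2 - 2*d*p - 2*d + 4*p)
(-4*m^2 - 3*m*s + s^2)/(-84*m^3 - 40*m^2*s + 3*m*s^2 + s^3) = (4*m^2 + 3*m*s - s^2)/(84*m^3 + 40*m^2*s - 3*m*s^2 - s^3)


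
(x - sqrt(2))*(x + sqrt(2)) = x^2 - 2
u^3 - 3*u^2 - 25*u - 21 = (u - 7)*(u + 1)*(u + 3)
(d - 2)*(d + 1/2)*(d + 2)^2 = d^4 + 5*d^3/2 - 3*d^2 - 10*d - 4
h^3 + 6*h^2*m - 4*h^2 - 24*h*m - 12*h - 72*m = (h - 6)*(h + 2)*(h + 6*m)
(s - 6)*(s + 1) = s^2 - 5*s - 6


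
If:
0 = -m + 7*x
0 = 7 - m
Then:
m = 7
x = 1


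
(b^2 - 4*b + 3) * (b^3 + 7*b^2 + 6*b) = b^5 + 3*b^4 - 19*b^3 - 3*b^2 + 18*b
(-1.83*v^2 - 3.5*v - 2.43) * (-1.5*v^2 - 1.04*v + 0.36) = 2.745*v^4 + 7.1532*v^3 + 6.6262*v^2 + 1.2672*v - 0.8748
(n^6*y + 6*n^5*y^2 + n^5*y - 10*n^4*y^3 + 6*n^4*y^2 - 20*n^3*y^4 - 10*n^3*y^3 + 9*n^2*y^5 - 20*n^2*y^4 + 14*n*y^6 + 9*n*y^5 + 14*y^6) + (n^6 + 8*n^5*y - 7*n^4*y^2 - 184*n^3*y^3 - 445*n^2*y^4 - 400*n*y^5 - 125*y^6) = n^6*y + n^6 + 6*n^5*y^2 + 9*n^5*y - 10*n^4*y^3 - n^4*y^2 - 20*n^3*y^4 - 194*n^3*y^3 + 9*n^2*y^5 - 465*n^2*y^4 + 14*n*y^6 - 391*n*y^5 - 111*y^6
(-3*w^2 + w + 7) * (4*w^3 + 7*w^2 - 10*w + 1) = -12*w^5 - 17*w^4 + 65*w^3 + 36*w^2 - 69*w + 7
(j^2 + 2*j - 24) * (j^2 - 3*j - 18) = j^4 - j^3 - 48*j^2 + 36*j + 432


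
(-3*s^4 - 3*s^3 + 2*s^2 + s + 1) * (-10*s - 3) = 30*s^5 + 39*s^4 - 11*s^3 - 16*s^2 - 13*s - 3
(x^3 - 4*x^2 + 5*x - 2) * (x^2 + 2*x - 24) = x^5 - 2*x^4 - 27*x^3 + 104*x^2 - 124*x + 48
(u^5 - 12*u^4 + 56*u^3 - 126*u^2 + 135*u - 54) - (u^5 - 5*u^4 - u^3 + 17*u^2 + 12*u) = -7*u^4 + 57*u^3 - 143*u^2 + 123*u - 54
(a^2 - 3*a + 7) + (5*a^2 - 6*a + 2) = 6*a^2 - 9*a + 9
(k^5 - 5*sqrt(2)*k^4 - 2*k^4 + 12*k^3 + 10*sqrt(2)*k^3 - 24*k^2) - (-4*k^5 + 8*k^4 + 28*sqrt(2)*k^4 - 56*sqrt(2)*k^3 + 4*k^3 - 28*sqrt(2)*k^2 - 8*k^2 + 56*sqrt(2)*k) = 5*k^5 - 33*sqrt(2)*k^4 - 10*k^4 + 8*k^3 + 66*sqrt(2)*k^3 - 16*k^2 + 28*sqrt(2)*k^2 - 56*sqrt(2)*k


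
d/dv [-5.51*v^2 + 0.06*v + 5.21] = 0.06 - 11.02*v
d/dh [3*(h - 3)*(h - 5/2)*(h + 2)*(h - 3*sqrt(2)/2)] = 12*h^3 - 63*h^2/2 - 27*sqrt(2)*h^2/2 - 21*h + 63*sqrt(2)*h/2 + 63*sqrt(2)/4 + 45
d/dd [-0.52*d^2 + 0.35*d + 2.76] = 0.35 - 1.04*d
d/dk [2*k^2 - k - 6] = 4*k - 1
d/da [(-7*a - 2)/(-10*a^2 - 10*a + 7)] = (-70*a^2 - 40*a - 69)/(100*a^4 + 200*a^3 - 40*a^2 - 140*a + 49)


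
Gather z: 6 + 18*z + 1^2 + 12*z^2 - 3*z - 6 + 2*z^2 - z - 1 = 14*z^2 + 14*z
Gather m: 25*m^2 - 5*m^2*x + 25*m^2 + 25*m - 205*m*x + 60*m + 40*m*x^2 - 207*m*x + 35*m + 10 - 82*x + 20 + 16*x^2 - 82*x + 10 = m^2*(50 - 5*x) + m*(40*x^2 - 412*x + 120) + 16*x^2 - 164*x + 40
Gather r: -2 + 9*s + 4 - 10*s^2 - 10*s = -10*s^2 - s + 2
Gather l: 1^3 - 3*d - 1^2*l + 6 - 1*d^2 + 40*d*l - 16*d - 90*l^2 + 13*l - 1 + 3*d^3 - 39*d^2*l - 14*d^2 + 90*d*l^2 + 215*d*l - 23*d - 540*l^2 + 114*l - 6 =3*d^3 - 15*d^2 - 42*d + l^2*(90*d - 630) + l*(-39*d^2 + 255*d + 126)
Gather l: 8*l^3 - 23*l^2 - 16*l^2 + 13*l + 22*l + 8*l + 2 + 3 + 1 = 8*l^3 - 39*l^2 + 43*l + 6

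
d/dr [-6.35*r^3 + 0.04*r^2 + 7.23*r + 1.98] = -19.05*r^2 + 0.08*r + 7.23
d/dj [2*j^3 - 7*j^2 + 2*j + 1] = 6*j^2 - 14*j + 2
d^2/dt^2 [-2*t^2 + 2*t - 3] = -4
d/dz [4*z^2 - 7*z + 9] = 8*z - 7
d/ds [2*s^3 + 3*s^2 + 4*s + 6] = 6*s^2 + 6*s + 4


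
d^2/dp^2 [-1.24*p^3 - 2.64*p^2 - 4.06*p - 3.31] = -7.44*p - 5.28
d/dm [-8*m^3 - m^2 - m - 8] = -24*m^2 - 2*m - 1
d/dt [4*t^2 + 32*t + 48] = 8*t + 32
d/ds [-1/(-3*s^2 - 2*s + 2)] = 2*(-3*s - 1)/(3*s^2 + 2*s - 2)^2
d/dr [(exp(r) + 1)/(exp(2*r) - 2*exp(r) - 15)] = (2*(1 - exp(r))*(exp(r) + 1) + exp(2*r) - 2*exp(r) - 15)*exp(r)/(-exp(2*r) + 2*exp(r) + 15)^2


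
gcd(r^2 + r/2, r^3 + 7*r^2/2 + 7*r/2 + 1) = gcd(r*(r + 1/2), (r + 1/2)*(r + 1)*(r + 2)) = r + 1/2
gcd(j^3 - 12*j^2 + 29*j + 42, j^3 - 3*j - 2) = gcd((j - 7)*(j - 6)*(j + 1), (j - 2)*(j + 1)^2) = j + 1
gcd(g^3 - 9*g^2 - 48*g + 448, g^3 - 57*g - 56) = g^2 - g - 56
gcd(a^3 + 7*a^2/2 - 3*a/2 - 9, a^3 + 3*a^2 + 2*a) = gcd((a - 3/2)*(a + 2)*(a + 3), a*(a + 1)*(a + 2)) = a + 2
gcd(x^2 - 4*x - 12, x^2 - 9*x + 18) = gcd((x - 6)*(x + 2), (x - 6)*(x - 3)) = x - 6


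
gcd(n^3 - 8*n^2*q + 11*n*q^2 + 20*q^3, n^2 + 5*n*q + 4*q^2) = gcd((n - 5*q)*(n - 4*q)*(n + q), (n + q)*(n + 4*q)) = n + q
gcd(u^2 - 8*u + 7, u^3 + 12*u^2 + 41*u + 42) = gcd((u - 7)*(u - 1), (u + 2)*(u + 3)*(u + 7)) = 1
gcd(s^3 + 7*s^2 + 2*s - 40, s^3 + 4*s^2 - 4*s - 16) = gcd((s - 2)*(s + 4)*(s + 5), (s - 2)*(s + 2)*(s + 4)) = s^2 + 2*s - 8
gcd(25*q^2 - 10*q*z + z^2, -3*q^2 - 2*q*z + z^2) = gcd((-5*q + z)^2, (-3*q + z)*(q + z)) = 1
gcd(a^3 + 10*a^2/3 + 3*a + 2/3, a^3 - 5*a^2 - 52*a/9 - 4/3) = a + 1/3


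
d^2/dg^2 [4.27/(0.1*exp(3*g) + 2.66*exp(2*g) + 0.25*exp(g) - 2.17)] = (4.27*(0.3*exp(2*g) + 5.32*exp(g) + 0.25)*(0.6*exp(2*g) + 10.64*exp(g) + 0.5)*exp(g) - (3.843*exp(2*g) + 45.4328*exp(g) + 1.0675)*(0.1*exp(3*g) + 2.66*exp(2*g) + 0.25*exp(g) - 2.17))*exp(g)/(0.1*exp(3*g) + 2.66*exp(2*g) + 0.25*exp(g) - 2.17)^3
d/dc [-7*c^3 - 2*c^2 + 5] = c*(-21*c - 4)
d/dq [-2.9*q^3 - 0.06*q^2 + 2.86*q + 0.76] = -8.7*q^2 - 0.12*q + 2.86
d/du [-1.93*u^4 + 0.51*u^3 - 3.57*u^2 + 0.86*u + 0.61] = -7.72*u^3 + 1.53*u^2 - 7.14*u + 0.86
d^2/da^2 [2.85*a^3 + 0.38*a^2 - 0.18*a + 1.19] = 17.1*a + 0.76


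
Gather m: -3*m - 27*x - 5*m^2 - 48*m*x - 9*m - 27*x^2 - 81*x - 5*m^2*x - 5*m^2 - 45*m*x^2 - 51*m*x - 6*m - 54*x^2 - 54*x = m^2*(-5*x - 10) + m*(-45*x^2 - 99*x - 18) - 81*x^2 - 162*x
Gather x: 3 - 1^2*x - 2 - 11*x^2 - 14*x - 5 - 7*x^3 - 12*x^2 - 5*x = -7*x^3 - 23*x^2 - 20*x - 4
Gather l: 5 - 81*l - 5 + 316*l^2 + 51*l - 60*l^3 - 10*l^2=-60*l^3 + 306*l^2 - 30*l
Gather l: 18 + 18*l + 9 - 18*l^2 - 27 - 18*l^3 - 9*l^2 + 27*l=-18*l^3 - 27*l^2 + 45*l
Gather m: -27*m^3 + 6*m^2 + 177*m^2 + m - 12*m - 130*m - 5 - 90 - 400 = -27*m^3 + 183*m^2 - 141*m - 495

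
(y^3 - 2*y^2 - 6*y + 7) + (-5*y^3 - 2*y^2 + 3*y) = -4*y^3 - 4*y^2 - 3*y + 7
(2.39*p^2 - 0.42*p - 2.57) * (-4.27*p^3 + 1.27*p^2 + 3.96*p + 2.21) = -10.2053*p^5 + 4.8287*p^4 + 19.9049*p^3 + 0.3548*p^2 - 11.1054*p - 5.6797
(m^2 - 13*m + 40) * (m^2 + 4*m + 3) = m^4 - 9*m^3 - 9*m^2 + 121*m + 120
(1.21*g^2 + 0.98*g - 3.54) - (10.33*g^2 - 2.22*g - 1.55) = -9.12*g^2 + 3.2*g - 1.99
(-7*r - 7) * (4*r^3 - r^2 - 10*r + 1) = -28*r^4 - 21*r^3 + 77*r^2 + 63*r - 7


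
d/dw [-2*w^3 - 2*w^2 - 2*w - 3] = -6*w^2 - 4*w - 2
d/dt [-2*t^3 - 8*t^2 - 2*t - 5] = -6*t^2 - 16*t - 2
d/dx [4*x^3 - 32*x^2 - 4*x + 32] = 12*x^2 - 64*x - 4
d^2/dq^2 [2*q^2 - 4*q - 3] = 4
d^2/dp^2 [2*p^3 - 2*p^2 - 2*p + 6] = 12*p - 4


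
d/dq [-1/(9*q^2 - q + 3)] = (18*q - 1)/(9*q^2 - q + 3)^2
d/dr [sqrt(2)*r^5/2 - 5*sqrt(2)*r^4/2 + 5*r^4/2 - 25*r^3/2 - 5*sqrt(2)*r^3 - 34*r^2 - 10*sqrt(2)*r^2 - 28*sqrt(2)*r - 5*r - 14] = 5*sqrt(2)*r^4/2 - 10*sqrt(2)*r^3 + 10*r^3 - 75*r^2/2 - 15*sqrt(2)*r^2 - 68*r - 20*sqrt(2)*r - 28*sqrt(2) - 5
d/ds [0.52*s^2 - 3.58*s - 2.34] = 1.04*s - 3.58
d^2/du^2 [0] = 0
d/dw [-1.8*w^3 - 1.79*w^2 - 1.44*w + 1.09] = -5.4*w^2 - 3.58*w - 1.44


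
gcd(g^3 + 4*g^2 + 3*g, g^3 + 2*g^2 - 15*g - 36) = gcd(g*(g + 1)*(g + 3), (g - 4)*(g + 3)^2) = g + 3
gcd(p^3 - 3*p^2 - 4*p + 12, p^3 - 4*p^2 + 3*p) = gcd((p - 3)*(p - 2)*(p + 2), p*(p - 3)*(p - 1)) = p - 3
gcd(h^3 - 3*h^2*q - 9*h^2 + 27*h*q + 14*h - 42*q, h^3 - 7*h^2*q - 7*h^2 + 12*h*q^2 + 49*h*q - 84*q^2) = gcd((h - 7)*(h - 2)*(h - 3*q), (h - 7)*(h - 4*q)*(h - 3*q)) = -h^2 + 3*h*q + 7*h - 21*q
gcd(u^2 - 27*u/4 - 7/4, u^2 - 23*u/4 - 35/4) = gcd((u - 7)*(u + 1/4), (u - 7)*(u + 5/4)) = u - 7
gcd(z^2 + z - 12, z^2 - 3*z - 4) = 1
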